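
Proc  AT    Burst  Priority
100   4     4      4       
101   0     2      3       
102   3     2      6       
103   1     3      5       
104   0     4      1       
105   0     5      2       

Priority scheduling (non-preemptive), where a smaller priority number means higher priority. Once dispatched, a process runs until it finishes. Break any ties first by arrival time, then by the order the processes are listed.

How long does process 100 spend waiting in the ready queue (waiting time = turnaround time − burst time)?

7

Timeline: | 104 0-4 | 105 4-9 | 101 9-11 | 100 11-15 | 103 15-18 | 102 18-20 |
Completion: 100=15  101=11  102=20  103=18  104=4  105=9
Turnaround (C−A): 100=11  101=11  102=17  103=17  104=4  105=9
Waiting(100) = turnaround − burst = 11 − 4 = 7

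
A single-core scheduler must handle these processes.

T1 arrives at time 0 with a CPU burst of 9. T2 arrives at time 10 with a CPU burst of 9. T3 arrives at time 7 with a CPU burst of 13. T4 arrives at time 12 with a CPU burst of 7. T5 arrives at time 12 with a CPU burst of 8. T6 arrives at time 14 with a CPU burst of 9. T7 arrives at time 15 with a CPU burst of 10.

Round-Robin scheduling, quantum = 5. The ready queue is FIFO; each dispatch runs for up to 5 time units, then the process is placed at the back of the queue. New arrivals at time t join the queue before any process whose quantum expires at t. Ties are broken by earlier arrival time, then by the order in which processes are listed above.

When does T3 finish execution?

Gantt: | T1 0-9 | T3 9-14 | T2 14-19 | T4 19-24 | T5 24-29 | T6 29-34 | T3 34-39 | T7 39-44 | T2 44-48 | T4 48-50 | T5 50-53 | T6 53-57 | T3 57-60 | T7 60-65 |
Completion: T1=9  T2=48  T3=60  T4=50  T5=53  T6=57  T7=65
Turnaround (C−A): T1=9  T2=38  T3=53  T4=38  T5=41  T6=43  T7=50

60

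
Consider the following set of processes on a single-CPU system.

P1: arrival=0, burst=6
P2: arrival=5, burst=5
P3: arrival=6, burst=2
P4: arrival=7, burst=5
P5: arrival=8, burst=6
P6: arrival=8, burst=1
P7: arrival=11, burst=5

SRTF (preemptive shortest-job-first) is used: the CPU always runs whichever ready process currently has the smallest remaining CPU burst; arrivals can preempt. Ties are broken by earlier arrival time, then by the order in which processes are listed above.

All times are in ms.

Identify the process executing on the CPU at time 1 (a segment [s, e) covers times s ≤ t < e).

P1

Schedule: | P1 0-6 | P3 6-8 | P6 8-9 | P2 9-14 | P4 14-19 | P7 19-24 | P5 24-30 |
Completion: P1=6  P2=14  P3=8  P4=19  P5=30  P6=9  P7=24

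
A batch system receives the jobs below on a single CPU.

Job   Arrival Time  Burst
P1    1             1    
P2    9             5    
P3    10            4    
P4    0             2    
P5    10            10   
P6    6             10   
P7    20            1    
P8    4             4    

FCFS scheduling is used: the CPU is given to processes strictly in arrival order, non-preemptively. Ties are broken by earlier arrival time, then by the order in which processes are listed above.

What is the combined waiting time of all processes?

59

Gantt: | P4 0-2 | P1 2-3 | idle 3-4 | P8 4-8 | P6 8-18 | P2 18-23 | P3 23-27 | P5 27-37 | P7 37-38 |
Completion: P1=3  P2=23  P3=27  P4=2  P5=37  P6=18  P7=38  P8=8
Turnaround (C−A): P1=2  P2=14  P3=17  P4=2  P5=27  P6=12  P7=18  P8=4
Waiting = turnaround − burst: P1=1, P2=9, P3=13, P4=0, P5=17, P6=2, P7=17, P8=0
Total waiting = 1 + 9 + 13 + 0 + 17 + 2 + 17 + 0 = 59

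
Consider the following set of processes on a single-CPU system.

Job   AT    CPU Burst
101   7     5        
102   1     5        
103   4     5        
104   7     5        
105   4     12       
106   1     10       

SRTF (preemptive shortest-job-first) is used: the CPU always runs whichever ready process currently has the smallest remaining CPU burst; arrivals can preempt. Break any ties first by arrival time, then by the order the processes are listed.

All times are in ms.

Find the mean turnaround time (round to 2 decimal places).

17.33

Timeline: | idle 0-1 | 102 1-6 | 103 6-11 | 101 11-16 | 104 16-21 | 106 21-31 | 105 31-43 |
Completion: 101=16  102=6  103=11  104=21  105=43  106=31
Turnaround times: 101=9, 102=5, 103=7, 104=14, 105=39, 106=30
Average turnaround = (9+5+7+14+39+30) / 6 = 104/6 = 17.33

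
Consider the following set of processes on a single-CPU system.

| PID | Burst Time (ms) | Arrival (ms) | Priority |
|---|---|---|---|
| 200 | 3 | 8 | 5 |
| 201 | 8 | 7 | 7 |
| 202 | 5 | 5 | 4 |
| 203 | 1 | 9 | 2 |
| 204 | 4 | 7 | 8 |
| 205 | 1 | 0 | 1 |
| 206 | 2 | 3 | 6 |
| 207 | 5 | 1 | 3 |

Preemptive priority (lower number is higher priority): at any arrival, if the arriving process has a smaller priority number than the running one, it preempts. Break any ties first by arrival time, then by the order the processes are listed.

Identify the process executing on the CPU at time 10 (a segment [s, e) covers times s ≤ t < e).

202

Gantt: | 205 0-1 | 207 1-6 | 202 6-9 | 203 9-10 | 202 10-12 | 200 12-15 | 206 15-17 | 201 17-25 | 204 25-29 |
Completion: 200=15  201=25  202=12  203=10  204=29  205=1  206=17  207=6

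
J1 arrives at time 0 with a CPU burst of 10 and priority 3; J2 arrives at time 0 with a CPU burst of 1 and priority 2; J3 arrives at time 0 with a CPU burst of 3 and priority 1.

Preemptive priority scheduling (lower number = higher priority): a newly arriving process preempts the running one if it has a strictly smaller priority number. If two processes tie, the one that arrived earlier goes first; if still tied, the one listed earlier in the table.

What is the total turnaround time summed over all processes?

Gantt: | J3 0-3 | J2 3-4 | J1 4-14 |
Completion: J1=14  J2=4  J3=3
Turnaround (C−A): J1=14  J2=4  J3=3
Turnaround = completion − arrival: J1=14, J2=4, J3=3
Total turnaround = 14 + 4 + 3 = 21

21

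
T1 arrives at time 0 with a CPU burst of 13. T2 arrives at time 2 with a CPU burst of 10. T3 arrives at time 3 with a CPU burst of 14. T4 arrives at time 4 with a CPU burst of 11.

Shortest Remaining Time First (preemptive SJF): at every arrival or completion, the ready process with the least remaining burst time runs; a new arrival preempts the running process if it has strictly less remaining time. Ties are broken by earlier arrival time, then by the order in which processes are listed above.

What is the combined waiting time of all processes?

Schedule: | T1 0-2 | T2 2-12 | T1 12-23 | T4 23-34 | T3 34-48 |
Completion: T1=23  T2=12  T3=48  T4=34
Turnaround (C−A): T1=23  T2=10  T3=45  T4=30
Waiting = turnaround − burst: T1=10, T2=0, T3=31, T4=19
Total waiting = 10 + 0 + 31 + 19 = 60

60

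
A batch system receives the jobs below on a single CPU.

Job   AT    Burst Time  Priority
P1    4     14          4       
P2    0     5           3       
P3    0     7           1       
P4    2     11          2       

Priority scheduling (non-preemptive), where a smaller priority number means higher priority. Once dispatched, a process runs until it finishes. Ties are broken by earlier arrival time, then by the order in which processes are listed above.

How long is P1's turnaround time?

Schedule: | P3 0-7 | P4 7-18 | P2 18-23 | P1 23-37 |
Completion: P1=37  P2=23  P3=7  P4=18
Turnaround (C−A): P1=33  P2=23  P3=7  P4=16
Turnaround(P1) = completion − arrival = 37 − 4 = 33

33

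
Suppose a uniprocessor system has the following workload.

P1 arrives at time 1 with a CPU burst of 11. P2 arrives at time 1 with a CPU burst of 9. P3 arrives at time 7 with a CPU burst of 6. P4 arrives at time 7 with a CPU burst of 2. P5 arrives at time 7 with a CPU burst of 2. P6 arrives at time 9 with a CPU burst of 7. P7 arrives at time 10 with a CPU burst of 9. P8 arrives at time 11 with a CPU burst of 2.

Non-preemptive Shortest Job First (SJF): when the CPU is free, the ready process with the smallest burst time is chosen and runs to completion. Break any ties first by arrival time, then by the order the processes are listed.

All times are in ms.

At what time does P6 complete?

29

Gantt: | idle 0-1 | P2 1-10 | P4 10-12 | P5 12-14 | P8 14-16 | P3 16-22 | P6 22-29 | P7 29-38 | P1 38-49 |
Completion: P1=49  P2=10  P3=22  P4=12  P5=14  P6=29  P7=38  P8=16
Turnaround (C−A): P1=48  P2=9  P3=15  P4=5  P5=7  P6=20  P7=28  P8=5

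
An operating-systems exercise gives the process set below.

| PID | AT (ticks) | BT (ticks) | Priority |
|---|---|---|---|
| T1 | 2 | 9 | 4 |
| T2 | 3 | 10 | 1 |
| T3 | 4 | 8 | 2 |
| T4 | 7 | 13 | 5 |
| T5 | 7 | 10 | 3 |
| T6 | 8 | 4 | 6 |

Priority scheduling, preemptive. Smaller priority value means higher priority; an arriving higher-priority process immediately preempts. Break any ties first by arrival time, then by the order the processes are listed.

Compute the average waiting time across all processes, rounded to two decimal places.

Timeline: | idle 0-2 | T1 2-3 | T2 3-13 | T3 13-21 | T5 21-31 | T1 31-39 | T4 39-52 | T6 52-56 |
Completion: T1=39  T2=13  T3=21  T4=52  T5=31  T6=56
Turnaround (C−A): T1=37  T2=10  T3=17  T4=45  T5=24  T6=48
Waiting times: T1=28, T2=0, T3=9, T4=32, T5=14, T6=44
Average waiting = (28+0+9+32+14+44) / 6 = 127/6 = 21.17

21.17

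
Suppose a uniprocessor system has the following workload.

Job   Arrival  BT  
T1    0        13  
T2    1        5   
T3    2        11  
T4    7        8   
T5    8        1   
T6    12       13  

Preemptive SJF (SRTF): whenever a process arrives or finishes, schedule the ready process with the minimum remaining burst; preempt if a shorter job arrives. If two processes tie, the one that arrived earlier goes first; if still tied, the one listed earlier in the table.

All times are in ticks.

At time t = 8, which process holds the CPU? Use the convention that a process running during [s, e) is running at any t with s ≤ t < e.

Timeline: | T1 0-1 | T2 1-6 | T3 6-7 | T4 7-8 | T5 8-9 | T4 9-16 | T3 16-26 | T1 26-38 | T6 38-51 |
Completion: T1=38  T2=6  T3=26  T4=16  T5=9  T6=51
Turnaround (C−A): T1=38  T2=5  T3=24  T4=9  T5=1  T6=39

T5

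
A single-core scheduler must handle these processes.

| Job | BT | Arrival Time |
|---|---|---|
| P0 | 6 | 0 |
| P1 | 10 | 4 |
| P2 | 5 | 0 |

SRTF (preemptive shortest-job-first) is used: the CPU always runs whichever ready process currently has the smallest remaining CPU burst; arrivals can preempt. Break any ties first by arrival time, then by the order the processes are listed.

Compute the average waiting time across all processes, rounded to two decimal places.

4.00

Timeline: | P2 0-5 | P0 5-11 | P1 11-21 |
Completion: P0=11  P1=21  P2=5
Turnaround (C−A): P0=11  P1=17  P2=5
Waiting times: P0=5, P1=7, P2=0
Average waiting = (5+7+0) / 3 = 12/3 = 4.00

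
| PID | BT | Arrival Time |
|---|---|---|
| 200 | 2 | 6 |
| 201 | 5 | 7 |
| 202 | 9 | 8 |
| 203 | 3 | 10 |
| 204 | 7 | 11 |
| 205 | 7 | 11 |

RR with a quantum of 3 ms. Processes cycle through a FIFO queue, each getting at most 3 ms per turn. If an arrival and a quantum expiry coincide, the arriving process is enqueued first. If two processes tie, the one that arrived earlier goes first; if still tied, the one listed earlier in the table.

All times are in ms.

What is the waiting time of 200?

Timeline: | idle 0-6 | 200 6-8 | 201 8-11 | 202 11-14 | 203 14-17 | 204 17-20 | 205 20-23 | 201 23-25 | 202 25-28 | 204 28-31 | 205 31-34 | 202 34-37 | 204 37-38 | 205 38-39 |
Completion: 200=8  201=25  202=37  203=17  204=38  205=39
Waiting(200) = turnaround − burst = 2 − 2 = 0

0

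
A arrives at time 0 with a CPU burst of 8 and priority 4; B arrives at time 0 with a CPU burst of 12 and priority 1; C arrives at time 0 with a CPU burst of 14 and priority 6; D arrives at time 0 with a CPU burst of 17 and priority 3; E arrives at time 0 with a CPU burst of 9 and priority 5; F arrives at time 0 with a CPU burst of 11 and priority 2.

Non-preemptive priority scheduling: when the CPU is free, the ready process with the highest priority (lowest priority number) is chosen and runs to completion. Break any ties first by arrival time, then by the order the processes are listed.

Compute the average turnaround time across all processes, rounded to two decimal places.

Timeline: | B 0-12 | F 12-23 | D 23-40 | A 40-48 | E 48-57 | C 57-71 |
Completion: A=48  B=12  C=71  D=40  E=57  F=23
Turnaround times: A=48, B=12, C=71, D=40, E=57, F=23
Average turnaround = (48+12+71+40+57+23) / 6 = 251/6 = 41.83

41.83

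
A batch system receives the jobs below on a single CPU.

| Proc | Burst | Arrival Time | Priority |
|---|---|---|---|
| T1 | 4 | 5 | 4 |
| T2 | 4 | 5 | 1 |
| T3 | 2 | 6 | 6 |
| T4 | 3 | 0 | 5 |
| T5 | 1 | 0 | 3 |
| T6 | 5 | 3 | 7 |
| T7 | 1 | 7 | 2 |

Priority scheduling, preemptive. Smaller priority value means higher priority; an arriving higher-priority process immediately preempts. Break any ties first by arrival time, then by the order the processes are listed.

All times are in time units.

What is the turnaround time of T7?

3

Schedule: | T5 0-1 | T4 1-4 | T6 4-5 | T2 5-9 | T7 9-10 | T1 10-14 | T3 14-16 | T6 16-20 |
Completion: T1=14  T2=9  T3=16  T4=4  T5=1  T6=20  T7=10
Turnaround (C−A): T1=9  T2=4  T3=10  T4=4  T5=1  T6=17  T7=3
Turnaround(T7) = completion − arrival = 10 − 7 = 3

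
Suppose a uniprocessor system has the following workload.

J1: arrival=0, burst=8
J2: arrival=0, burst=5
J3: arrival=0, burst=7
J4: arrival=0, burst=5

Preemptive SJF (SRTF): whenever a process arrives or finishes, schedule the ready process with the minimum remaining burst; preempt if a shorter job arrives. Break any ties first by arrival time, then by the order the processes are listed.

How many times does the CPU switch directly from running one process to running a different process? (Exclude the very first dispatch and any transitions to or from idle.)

Gantt: | J2 0-5 | J4 5-10 | J3 10-17 | J1 17-25 |
Completion: J1=25  J2=5  J3=17  J4=10
Turnaround (C−A): J1=25  J2=5  J3=17  J4=10

3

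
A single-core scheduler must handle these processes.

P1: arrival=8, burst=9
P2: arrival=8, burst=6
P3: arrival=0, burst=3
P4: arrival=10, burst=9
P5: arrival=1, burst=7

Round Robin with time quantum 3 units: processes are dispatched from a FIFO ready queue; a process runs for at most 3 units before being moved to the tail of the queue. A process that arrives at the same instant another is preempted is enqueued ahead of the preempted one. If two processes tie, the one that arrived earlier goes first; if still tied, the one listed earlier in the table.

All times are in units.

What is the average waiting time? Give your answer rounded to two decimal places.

Schedule: | P3 0-3 | P5 3-9 | P1 9-12 | P2 12-15 | P5 15-16 | P4 16-19 | P1 19-22 | P2 22-25 | P4 25-28 | P1 28-31 | P4 31-34 |
Completion: P1=31  P2=25  P3=3  P4=34  P5=16
Turnaround (C−A): P1=23  P2=17  P3=3  P4=24  P5=15
Waiting times: P1=14, P2=11, P3=0, P4=15, P5=8
Average waiting = (14+11+0+15+8) / 5 = 48/5 = 9.60

9.60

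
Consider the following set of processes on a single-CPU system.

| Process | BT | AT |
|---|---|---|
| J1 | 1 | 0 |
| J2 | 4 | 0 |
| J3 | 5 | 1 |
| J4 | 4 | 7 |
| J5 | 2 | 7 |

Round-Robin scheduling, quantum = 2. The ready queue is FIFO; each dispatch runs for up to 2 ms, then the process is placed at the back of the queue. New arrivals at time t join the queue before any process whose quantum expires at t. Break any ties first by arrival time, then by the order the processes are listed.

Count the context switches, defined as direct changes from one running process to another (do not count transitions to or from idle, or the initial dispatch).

Timeline: | J1 0-1 | J2 1-3 | J3 3-5 | J2 5-7 | J3 7-9 | J4 9-11 | J5 11-13 | J3 13-14 | J4 14-16 |
Completion: J1=1  J2=7  J3=14  J4=16  J5=13

8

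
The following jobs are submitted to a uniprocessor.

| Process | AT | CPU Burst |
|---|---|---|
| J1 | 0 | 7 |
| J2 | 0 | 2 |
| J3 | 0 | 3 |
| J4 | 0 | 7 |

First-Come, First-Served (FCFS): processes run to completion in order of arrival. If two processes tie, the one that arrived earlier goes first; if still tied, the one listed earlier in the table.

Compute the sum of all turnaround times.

Schedule: | J1 0-7 | J2 7-9 | J3 9-12 | J4 12-19 |
Completion: J1=7  J2=9  J3=12  J4=19
Turnaround (C−A): J1=7  J2=9  J3=12  J4=19
Turnaround = completion − arrival: J1=7, J2=9, J3=12, J4=19
Total turnaround = 7 + 9 + 12 + 19 = 47

47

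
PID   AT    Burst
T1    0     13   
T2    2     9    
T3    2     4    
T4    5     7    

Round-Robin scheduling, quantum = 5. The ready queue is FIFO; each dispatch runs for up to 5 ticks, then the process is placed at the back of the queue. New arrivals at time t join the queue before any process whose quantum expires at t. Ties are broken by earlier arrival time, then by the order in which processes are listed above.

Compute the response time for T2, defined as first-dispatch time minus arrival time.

3

Gantt: | T1 0-5 | T2 5-10 | T3 10-14 | T4 14-19 | T1 19-24 | T2 24-28 | T4 28-30 | T1 30-33 |
Completion: T1=33  T2=28  T3=14  T4=30
Turnaround (C−A): T1=33  T2=26  T3=12  T4=25
Response(T2) = first start − arrival = 5 − 2 = 3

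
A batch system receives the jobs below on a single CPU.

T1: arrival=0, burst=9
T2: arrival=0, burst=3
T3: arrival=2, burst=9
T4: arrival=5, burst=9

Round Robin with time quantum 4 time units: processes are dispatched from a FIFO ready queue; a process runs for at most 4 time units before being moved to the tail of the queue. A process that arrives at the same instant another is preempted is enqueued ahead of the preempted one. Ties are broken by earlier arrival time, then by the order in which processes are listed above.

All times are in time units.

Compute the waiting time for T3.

18

Timeline: | T1 0-4 | T2 4-7 | T3 7-11 | T1 11-15 | T4 15-19 | T3 19-23 | T1 23-24 | T4 24-28 | T3 28-29 | T4 29-30 |
Completion: T1=24  T2=7  T3=29  T4=30
Turnaround (C−A): T1=24  T2=7  T3=27  T4=25
Waiting(T3) = turnaround − burst = 27 − 9 = 18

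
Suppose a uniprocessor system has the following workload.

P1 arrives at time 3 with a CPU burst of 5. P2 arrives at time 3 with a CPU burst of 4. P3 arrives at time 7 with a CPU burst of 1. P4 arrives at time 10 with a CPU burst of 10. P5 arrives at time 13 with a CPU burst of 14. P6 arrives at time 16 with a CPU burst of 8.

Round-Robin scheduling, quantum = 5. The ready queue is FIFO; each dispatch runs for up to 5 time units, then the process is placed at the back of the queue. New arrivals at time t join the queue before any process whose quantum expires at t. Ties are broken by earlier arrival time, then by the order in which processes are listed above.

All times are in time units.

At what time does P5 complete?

45

Timeline: | idle 0-3 | P1 3-8 | P2 8-12 | P3 12-13 | P4 13-18 | P5 18-23 | P6 23-28 | P4 28-33 | P5 33-38 | P6 38-41 | P5 41-45 |
Completion: P1=8  P2=12  P3=13  P4=33  P5=45  P6=41
Turnaround (C−A): P1=5  P2=9  P3=6  P4=23  P5=32  P6=25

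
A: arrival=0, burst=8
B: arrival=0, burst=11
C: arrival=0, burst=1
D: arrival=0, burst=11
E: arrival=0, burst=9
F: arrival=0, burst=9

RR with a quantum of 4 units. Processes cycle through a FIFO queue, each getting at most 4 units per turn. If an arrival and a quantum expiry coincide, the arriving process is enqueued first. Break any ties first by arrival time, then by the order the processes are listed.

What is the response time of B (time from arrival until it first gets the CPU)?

4

Schedule: | A 0-4 | B 4-8 | C 8-9 | D 9-13 | E 13-17 | F 17-21 | A 21-25 | B 25-29 | D 29-33 | E 33-37 | F 37-41 | B 41-44 | D 44-47 | E 47-48 | F 48-49 |
Completion: A=25  B=44  C=9  D=47  E=48  F=49
Response(B) = first start − arrival = 4 − 0 = 4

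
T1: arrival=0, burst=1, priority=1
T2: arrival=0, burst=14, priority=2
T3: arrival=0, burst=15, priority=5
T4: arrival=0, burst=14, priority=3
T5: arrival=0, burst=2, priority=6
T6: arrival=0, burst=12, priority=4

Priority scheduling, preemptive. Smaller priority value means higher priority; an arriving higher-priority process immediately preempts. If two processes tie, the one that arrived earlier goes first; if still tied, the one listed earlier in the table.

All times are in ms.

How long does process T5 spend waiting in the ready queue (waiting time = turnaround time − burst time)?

56

Timeline: | T1 0-1 | T2 1-15 | T4 15-29 | T6 29-41 | T3 41-56 | T5 56-58 |
Completion: T1=1  T2=15  T3=56  T4=29  T5=58  T6=41
Turnaround (C−A): T1=1  T2=15  T3=56  T4=29  T5=58  T6=41
Waiting(T5) = turnaround − burst = 58 − 2 = 56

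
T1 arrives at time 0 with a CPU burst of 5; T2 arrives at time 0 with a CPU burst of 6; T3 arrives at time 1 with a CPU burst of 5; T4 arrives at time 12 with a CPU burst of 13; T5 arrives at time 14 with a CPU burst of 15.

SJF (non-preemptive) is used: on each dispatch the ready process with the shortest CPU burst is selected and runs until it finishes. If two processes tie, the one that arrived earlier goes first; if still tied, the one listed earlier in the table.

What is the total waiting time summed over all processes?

33

Gantt: | T1 0-5 | T3 5-10 | T2 10-16 | T4 16-29 | T5 29-44 |
Completion: T1=5  T2=16  T3=10  T4=29  T5=44
Turnaround (C−A): T1=5  T2=16  T3=9  T4=17  T5=30
Waiting = turnaround − burst: T1=0, T2=10, T3=4, T4=4, T5=15
Total waiting = 0 + 10 + 4 + 4 + 15 = 33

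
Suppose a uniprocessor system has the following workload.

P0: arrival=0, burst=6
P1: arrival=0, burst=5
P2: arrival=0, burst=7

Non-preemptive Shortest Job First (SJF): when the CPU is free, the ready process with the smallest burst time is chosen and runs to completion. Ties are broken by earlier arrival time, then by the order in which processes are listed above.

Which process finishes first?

Gantt: | P1 0-5 | P0 5-11 | P2 11-18 |
Completion: P0=11  P1=5  P2=18
Turnaround (C−A): P0=11  P1=5  P2=18
Finish order: P1 → P0 → P2

P1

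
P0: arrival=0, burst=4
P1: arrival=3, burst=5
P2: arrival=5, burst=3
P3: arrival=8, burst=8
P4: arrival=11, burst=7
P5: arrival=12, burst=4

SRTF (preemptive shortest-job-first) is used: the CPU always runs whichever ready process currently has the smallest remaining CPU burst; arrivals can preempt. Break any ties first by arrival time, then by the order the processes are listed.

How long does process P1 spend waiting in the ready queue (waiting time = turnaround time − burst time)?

Timeline: | P0 0-4 | P1 4-5 | P2 5-8 | P1 8-12 | P5 12-16 | P4 16-23 | P3 23-31 |
Completion: P0=4  P1=12  P2=8  P3=31  P4=23  P5=16
Turnaround (C−A): P0=4  P1=9  P2=3  P3=23  P4=12  P5=4
Waiting(P1) = turnaround − burst = 9 − 5 = 4

4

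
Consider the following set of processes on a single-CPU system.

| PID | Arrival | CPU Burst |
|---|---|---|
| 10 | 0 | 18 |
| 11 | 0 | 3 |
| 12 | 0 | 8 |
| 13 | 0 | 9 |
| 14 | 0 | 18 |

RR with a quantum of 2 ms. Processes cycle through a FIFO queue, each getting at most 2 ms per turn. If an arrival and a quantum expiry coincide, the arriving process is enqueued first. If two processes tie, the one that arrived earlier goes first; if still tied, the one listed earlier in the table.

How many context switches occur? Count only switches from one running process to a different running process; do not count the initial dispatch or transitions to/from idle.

Timeline: | 10 0-2 | 11 2-4 | 12 4-6 | 13 6-8 | 14 8-10 | 10 10-12 | 11 12-13 | 12 13-15 | 13 15-17 | 14 17-19 | 10 19-21 | 12 21-23 | 13 23-25 | 14 25-27 | 10 27-29 | 12 29-31 | 13 31-33 | 14 33-35 | 10 35-37 | 13 37-38 | 14 38-40 | 10 40-42 | 14 42-44 | 10 44-46 | 14 46-48 | 10 48-50 | 14 50-52 | 10 52-54 | 14 54-56 |
Completion: 10=54  11=13  12=31  13=38  14=56

28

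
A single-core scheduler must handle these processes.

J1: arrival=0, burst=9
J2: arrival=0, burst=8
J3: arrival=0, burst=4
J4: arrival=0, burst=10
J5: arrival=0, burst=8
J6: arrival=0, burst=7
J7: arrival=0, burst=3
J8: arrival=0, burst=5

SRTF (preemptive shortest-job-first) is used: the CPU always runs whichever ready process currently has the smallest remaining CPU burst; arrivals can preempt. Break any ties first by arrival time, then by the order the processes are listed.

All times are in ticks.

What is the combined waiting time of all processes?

Timeline: | J7 0-3 | J3 3-7 | J8 7-12 | J6 12-19 | J2 19-27 | J5 27-35 | J1 35-44 | J4 44-54 |
Completion: J1=44  J2=27  J3=7  J4=54  J5=35  J6=19  J7=3  J8=12
Turnaround (C−A): J1=44  J2=27  J3=7  J4=54  J5=35  J6=19  J7=3  J8=12
Waiting = turnaround − burst: J1=35, J2=19, J3=3, J4=44, J5=27, J6=12, J7=0, J8=7
Total waiting = 35 + 19 + 3 + 44 + 27 + 12 + 0 + 7 = 147

147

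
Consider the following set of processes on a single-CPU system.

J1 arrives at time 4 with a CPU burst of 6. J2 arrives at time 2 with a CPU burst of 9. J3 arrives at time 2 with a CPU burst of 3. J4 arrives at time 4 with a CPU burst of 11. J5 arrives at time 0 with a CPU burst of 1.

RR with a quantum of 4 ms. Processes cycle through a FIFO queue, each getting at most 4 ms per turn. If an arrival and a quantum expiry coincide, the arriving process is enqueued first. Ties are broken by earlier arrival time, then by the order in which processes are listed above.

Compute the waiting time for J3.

4

Schedule: | J5 0-1 | idle 1-2 | J2 2-6 | J3 6-9 | J1 9-13 | J4 13-17 | J2 17-21 | J1 21-23 | J4 23-27 | J2 27-28 | J4 28-31 |
Completion: J1=23  J2=28  J3=9  J4=31  J5=1
Turnaround (C−A): J1=19  J2=26  J3=7  J4=27  J5=1
Waiting(J3) = turnaround − burst = 7 − 3 = 4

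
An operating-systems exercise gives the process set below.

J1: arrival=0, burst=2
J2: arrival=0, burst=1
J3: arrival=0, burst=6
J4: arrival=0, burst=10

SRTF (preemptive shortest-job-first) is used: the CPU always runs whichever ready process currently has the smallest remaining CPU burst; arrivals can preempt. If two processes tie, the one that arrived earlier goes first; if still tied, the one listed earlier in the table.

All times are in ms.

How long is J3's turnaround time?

Schedule: | J2 0-1 | J1 1-3 | J3 3-9 | J4 9-19 |
Completion: J1=3  J2=1  J3=9  J4=19
Turnaround (C−A): J1=3  J2=1  J3=9  J4=19
Turnaround(J3) = completion − arrival = 9 − 0 = 9

9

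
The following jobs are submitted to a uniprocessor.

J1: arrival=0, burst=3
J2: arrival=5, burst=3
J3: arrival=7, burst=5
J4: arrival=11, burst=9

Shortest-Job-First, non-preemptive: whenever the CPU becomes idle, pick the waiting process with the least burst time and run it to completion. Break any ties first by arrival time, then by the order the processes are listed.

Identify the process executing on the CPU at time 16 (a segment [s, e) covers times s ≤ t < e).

J4

Timeline: | J1 0-3 | idle 3-5 | J2 5-8 | J3 8-13 | J4 13-22 |
Completion: J1=3  J2=8  J3=13  J4=22
Turnaround (C−A): J1=3  J2=3  J3=6  J4=11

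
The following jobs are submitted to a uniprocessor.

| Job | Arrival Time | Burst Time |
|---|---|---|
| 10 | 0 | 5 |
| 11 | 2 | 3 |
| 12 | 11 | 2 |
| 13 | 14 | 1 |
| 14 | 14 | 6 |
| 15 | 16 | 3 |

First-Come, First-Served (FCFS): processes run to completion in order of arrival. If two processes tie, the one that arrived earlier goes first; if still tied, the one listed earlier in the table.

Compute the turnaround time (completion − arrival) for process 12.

2

Gantt: | 10 0-5 | 11 5-8 | idle 8-11 | 12 11-13 | idle 13-14 | 13 14-15 | 14 15-21 | 15 21-24 |
Completion: 10=5  11=8  12=13  13=15  14=21  15=24
Turnaround(12) = completion − arrival = 13 − 11 = 2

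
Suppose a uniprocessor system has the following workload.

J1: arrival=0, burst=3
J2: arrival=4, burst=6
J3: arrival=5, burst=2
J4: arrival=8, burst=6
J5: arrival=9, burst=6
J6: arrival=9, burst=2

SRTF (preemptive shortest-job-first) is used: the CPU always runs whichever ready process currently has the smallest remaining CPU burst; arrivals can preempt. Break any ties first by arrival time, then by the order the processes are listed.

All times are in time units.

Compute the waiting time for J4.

Schedule: | J1 0-3 | idle 3-4 | J2 4-5 | J3 5-7 | J2 7-9 | J6 9-11 | J2 11-14 | J4 14-20 | J5 20-26 |
Completion: J1=3  J2=14  J3=7  J4=20  J5=26  J6=11
Turnaround (C−A): J1=3  J2=10  J3=2  J4=12  J5=17  J6=2
Waiting(J4) = turnaround − burst = 12 − 6 = 6

6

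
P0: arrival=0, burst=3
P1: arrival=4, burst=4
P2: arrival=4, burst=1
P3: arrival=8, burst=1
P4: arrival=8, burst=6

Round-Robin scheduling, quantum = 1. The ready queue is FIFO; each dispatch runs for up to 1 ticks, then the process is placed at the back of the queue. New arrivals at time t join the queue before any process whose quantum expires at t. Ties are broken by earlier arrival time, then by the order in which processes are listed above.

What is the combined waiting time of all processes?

6

Timeline: | P0 0-3 | idle 3-4 | P1 4-5 | P2 5-6 | P1 6-8 | P3 8-9 | P4 9-10 | P1 10-11 | P4 11-16 |
Completion: P0=3  P1=11  P2=6  P3=9  P4=16
Turnaround (C−A): P0=3  P1=7  P2=2  P3=1  P4=8
Waiting = turnaround − burst: P0=0, P1=3, P2=1, P3=0, P4=2
Total waiting = 0 + 3 + 1 + 0 + 2 = 6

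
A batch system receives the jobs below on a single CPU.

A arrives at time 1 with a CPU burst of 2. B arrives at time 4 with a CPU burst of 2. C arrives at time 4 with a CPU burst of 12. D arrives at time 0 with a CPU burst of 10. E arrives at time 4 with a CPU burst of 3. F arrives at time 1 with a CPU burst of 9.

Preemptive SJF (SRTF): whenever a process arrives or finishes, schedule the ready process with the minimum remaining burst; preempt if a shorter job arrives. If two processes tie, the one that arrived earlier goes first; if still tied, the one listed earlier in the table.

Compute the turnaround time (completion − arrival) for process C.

Timeline: | D 0-1 | A 1-3 | D 3-4 | B 4-6 | E 6-9 | D 9-17 | F 17-26 | C 26-38 |
Completion: A=3  B=6  C=38  D=17  E=9  F=26
Turnaround (C−A): A=2  B=2  C=34  D=17  E=5  F=25
Turnaround(C) = completion − arrival = 38 − 4 = 34

34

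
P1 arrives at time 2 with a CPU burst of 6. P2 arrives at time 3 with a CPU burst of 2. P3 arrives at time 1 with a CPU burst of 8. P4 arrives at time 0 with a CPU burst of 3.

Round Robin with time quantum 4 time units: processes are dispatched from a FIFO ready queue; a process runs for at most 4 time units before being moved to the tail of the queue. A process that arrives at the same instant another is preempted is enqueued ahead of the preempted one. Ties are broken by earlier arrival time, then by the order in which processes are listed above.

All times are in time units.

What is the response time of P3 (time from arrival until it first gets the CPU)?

2

Timeline: | P4 0-3 | P3 3-7 | P1 7-11 | P2 11-13 | P3 13-17 | P1 17-19 |
Completion: P1=19  P2=13  P3=17  P4=3
Turnaround (C−A): P1=17  P2=10  P3=16  P4=3
Response(P3) = first start − arrival = 3 − 1 = 2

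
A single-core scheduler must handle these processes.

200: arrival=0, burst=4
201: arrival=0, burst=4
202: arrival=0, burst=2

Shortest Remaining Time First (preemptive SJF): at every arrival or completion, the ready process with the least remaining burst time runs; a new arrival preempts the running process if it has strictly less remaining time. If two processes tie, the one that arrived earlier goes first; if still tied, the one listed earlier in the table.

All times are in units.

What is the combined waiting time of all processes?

Gantt: | 202 0-2 | 200 2-6 | 201 6-10 |
Completion: 200=6  201=10  202=2
Waiting = turnaround − burst: 200=2, 201=6, 202=0
Total waiting = 2 + 6 + 0 = 8

8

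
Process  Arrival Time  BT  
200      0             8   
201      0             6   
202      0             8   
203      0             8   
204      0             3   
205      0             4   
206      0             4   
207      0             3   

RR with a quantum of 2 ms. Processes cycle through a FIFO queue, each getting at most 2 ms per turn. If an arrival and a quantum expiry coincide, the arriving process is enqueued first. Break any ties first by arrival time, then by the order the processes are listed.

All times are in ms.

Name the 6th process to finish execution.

Gantt: | 200 0-2 | 201 2-4 | 202 4-6 | 203 6-8 | 204 8-10 | 205 10-12 | 206 12-14 | 207 14-16 | 200 16-18 | 201 18-20 | 202 20-22 | 203 22-24 | 204 24-25 | 205 25-27 | 206 27-29 | 207 29-30 | 200 30-32 | 201 32-34 | 202 34-36 | 203 36-38 | 200 38-40 | 202 40-42 | 203 42-44 |
Completion: 200=40  201=34  202=42  203=44  204=25  205=27  206=29  207=30
Turnaround (C−A): 200=40  201=34  202=42  203=44  204=25  205=27  206=29  207=30
Finish order: 204 → 205 → 206 → 207 → 201 → 200 → 202 → 203

200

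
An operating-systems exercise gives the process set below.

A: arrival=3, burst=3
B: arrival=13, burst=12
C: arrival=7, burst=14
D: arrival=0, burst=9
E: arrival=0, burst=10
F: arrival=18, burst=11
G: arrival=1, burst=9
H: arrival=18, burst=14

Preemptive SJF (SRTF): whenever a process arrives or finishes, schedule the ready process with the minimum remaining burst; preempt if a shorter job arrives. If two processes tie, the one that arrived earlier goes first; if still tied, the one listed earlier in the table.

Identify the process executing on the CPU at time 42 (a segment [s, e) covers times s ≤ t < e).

B

Timeline: | D 0-3 | A 3-6 | D 6-12 | G 12-21 | E 21-31 | F 31-42 | B 42-54 | C 54-68 | H 68-82 |
Completion: A=6  B=54  C=68  D=12  E=31  F=42  G=21  H=82
Turnaround (C−A): A=3  B=41  C=61  D=12  E=31  F=24  G=20  H=64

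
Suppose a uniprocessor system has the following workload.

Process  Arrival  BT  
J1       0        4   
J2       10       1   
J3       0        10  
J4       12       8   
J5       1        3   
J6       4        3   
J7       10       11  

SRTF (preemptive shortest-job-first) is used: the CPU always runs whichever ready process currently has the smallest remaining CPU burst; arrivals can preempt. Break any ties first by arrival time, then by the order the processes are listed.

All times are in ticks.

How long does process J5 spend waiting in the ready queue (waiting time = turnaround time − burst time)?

Gantt: | J1 0-4 | J5 4-7 | J6 7-10 | J2 10-11 | J3 11-12 | J4 12-20 | J3 20-29 | J7 29-40 |
Completion: J1=4  J2=11  J3=29  J4=20  J5=7  J6=10  J7=40
Turnaround (C−A): J1=4  J2=1  J3=29  J4=8  J5=6  J6=6  J7=30
Waiting(J5) = turnaround − burst = 6 − 3 = 3

3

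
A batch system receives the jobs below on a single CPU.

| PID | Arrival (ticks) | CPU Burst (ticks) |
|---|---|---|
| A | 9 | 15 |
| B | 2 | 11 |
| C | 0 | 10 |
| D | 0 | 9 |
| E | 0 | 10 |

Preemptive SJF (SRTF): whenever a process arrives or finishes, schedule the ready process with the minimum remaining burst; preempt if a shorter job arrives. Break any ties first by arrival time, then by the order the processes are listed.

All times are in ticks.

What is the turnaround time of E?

Schedule: | D 0-9 | C 9-19 | E 19-29 | B 29-40 | A 40-55 |
Completion: A=55  B=40  C=19  D=9  E=29
Turnaround (C−A): A=46  B=38  C=19  D=9  E=29
Turnaround(E) = completion − arrival = 29 − 0 = 29

29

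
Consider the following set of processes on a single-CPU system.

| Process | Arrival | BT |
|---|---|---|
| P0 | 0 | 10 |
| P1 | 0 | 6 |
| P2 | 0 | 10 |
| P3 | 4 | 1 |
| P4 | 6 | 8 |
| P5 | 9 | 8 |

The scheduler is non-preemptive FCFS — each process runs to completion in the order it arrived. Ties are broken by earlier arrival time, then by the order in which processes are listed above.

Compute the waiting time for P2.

Gantt: | P0 0-10 | P1 10-16 | P2 16-26 | P3 26-27 | P4 27-35 | P5 35-43 |
Completion: P0=10  P1=16  P2=26  P3=27  P4=35  P5=43
Turnaround (C−A): P0=10  P1=16  P2=26  P3=23  P4=29  P5=34
Waiting(P2) = turnaround − burst = 26 − 10 = 16

16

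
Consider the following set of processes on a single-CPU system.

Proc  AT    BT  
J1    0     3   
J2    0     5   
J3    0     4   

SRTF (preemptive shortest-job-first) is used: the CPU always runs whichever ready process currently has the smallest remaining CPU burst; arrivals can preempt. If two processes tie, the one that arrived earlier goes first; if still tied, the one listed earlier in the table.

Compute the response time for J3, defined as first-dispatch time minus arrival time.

3

Schedule: | J1 0-3 | J3 3-7 | J2 7-12 |
Completion: J1=3  J2=12  J3=7
Turnaround (C−A): J1=3  J2=12  J3=7
Response(J3) = first start − arrival = 3 − 0 = 3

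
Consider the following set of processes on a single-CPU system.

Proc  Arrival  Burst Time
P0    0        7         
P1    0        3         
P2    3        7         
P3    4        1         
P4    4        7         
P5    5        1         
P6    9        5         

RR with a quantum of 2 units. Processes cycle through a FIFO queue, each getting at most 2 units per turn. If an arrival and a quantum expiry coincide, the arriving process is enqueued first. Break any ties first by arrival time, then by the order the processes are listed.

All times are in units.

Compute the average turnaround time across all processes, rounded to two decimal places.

Timeline: | P0 0-2 | P1 2-4 | P0 4-6 | P2 6-8 | P3 8-9 | P4 9-11 | P1 11-12 | P5 12-13 | P0 13-15 | P2 15-17 | P6 17-19 | P4 19-21 | P0 21-22 | P2 22-24 | P6 24-26 | P4 26-28 | P2 28-29 | P6 29-30 | P4 30-31 |
Completion: P0=22  P1=12  P2=29  P3=9  P4=31  P5=13  P6=30
Turnaround (C−A): P0=22  P1=12  P2=26  P3=5  P4=27  P5=8  P6=21
Turnaround times: P0=22, P1=12, P2=26, P3=5, P4=27, P5=8, P6=21
Average turnaround = (22+12+26+5+27+8+21) / 7 = 121/7 = 17.29

17.29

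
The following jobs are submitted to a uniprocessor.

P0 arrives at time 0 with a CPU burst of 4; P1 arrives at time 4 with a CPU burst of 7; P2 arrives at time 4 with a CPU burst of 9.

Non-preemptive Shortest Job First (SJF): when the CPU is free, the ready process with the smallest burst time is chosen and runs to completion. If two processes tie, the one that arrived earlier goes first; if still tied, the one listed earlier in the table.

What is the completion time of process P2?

20

Timeline: | P0 0-4 | P1 4-11 | P2 11-20 |
Completion: P0=4  P1=11  P2=20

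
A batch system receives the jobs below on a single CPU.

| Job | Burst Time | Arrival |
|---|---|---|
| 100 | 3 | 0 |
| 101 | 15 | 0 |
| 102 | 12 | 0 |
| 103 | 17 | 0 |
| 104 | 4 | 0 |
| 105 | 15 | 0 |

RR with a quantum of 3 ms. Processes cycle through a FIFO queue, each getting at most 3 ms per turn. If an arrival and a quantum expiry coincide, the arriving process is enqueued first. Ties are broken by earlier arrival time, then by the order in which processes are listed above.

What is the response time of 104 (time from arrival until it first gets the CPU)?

Timeline: | 100 0-3 | 101 3-6 | 102 6-9 | 103 9-12 | 104 12-15 | 105 15-18 | 101 18-21 | 102 21-24 | 103 24-27 | 104 27-28 | 105 28-31 | 101 31-34 | 102 34-37 | 103 37-40 | 105 40-43 | 101 43-46 | 102 46-49 | 103 49-52 | 105 52-55 | 101 55-58 | 103 58-61 | 105 61-64 | 103 64-66 |
Completion: 100=3  101=58  102=49  103=66  104=28  105=64
Turnaround (C−A): 100=3  101=58  102=49  103=66  104=28  105=64
Response(104) = first start − arrival = 12 − 0 = 12

12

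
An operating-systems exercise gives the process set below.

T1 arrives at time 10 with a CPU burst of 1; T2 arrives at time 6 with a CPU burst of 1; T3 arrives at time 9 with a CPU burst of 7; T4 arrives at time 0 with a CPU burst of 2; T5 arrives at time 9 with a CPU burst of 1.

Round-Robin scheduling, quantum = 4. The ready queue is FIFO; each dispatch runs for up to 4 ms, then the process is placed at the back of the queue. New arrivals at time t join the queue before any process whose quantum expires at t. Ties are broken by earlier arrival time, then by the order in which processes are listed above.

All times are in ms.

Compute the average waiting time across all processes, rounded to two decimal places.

Gantt: | T4 0-2 | idle 2-6 | T2 6-7 | idle 7-9 | T3 9-13 | T5 13-14 | T1 14-15 | T3 15-18 |
Completion: T1=15  T2=7  T3=18  T4=2  T5=14
Waiting times: T1=4, T2=0, T3=2, T4=0, T5=4
Average waiting = (4+0+2+0+4) / 5 = 10/5 = 2.00

2.00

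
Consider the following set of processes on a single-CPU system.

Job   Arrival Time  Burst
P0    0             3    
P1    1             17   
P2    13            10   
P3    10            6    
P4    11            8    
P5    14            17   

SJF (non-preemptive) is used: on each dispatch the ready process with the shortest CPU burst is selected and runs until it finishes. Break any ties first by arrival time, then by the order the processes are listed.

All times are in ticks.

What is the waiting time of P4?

Schedule: | P0 0-3 | P1 3-20 | P3 20-26 | P4 26-34 | P2 34-44 | P5 44-61 |
Completion: P0=3  P1=20  P2=44  P3=26  P4=34  P5=61
Waiting(P4) = turnaround − burst = 23 − 8 = 15

15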